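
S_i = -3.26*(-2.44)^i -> [-3.26, 7.95, -19.41, 47.36, -115.55]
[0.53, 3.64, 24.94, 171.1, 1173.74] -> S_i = 0.53*6.86^i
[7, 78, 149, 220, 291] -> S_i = 7 + 71*i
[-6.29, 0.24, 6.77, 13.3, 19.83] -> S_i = -6.29 + 6.53*i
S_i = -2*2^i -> [-2, -4, -8, -16, -32]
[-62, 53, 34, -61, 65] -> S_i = Random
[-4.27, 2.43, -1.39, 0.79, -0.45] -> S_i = -4.27*(-0.57)^i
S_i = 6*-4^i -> [6, -24, 96, -384, 1536]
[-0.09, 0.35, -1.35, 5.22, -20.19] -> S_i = -0.09*(-3.87)^i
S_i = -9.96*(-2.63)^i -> [-9.96, 26.19, -68.89, 181.19, -476.52]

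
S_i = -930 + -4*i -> [-930, -934, -938, -942, -946]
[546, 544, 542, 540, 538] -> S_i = 546 + -2*i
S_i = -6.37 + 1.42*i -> [-6.37, -4.95, -3.53, -2.11, -0.69]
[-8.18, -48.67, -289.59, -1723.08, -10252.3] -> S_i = -8.18*5.95^i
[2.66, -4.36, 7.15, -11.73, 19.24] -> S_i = 2.66*(-1.64)^i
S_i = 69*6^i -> [69, 414, 2484, 14904, 89424]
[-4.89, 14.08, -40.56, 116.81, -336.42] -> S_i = -4.89*(-2.88)^i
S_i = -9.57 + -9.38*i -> [-9.57, -18.95, -28.33, -37.71, -47.09]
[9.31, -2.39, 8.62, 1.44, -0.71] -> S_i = Random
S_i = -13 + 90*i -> [-13, 77, 167, 257, 347]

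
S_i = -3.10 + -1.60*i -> [-3.1, -4.7, -6.3, -7.9, -9.5]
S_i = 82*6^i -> [82, 492, 2952, 17712, 106272]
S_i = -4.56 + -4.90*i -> [-4.56, -9.46, -14.36, -19.26, -24.16]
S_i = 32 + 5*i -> [32, 37, 42, 47, 52]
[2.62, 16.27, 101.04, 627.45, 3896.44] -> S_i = 2.62*6.21^i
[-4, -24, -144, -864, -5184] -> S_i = -4*6^i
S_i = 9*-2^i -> [9, -18, 36, -72, 144]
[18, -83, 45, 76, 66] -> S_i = Random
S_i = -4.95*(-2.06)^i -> [-4.95, 10.2, -21.01, 43.27, -89.14]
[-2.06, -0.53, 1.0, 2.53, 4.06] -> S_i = -2.06 + 1.53*i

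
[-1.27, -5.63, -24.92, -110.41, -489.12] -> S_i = -1.27*4.43^i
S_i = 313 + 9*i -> [313, 322, 331, 340, 349]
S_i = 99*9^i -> [99, 891, 8019, 72171, 649539]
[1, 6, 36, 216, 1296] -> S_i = 1*6^i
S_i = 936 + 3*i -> [936, 939, 942, 945, 948]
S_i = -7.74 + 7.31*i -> [-7.74, -0.43, 6.88, 14.19, 21.5]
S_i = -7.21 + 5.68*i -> [-7.21, -1.53, 4.15, 9.83, 15.51]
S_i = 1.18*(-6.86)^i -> [1.18, -8.09, 55.53, -380.94, 2613.24]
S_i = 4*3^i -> [4, 12, 36, 108, 324]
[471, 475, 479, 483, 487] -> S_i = 471 + 4*i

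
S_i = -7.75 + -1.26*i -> [-7.75, -9.01, -10.27, -11.53, -12.79]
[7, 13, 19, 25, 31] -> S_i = 7 + 6*i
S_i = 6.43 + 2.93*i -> [6.43, 9.36, 12.29, 15.22, 18.15]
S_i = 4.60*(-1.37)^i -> [4.6, -6.3, 8.63, -11.83, 16.2]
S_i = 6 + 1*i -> [6, 7, 8, 9, 10]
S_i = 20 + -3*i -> [20, 17, 14, 11, 8]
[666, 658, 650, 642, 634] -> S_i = 666 + -8*i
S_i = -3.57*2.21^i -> [-3.57, -7.89, -17.44, -38.53, -85.16]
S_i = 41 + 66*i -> [41, 107, 173, 239, 305]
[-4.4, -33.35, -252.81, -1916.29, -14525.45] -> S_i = -4.40*7.58^i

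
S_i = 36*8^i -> [36, 288, 2304, 18432, 147456]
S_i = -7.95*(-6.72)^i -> [-7.95, 53.42, -359.01, 2412.54, -16212.28]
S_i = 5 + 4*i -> [5, 9, 13, 17, 21]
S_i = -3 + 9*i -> [-3, 6, 15, 24, 33]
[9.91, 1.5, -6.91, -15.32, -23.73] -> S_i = 9.91 + -8.41*i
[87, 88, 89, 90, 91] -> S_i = 87 + 1*i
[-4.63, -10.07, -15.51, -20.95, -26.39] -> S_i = -4.63 + -5.44*i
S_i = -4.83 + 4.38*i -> [-4.83, -0.45, 3.93, 8.31, 12.69]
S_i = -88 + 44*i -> [-88, -44, 0, 44, 88]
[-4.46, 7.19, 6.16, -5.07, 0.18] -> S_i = Random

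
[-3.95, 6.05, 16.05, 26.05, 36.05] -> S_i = -3.95 + 10.00*i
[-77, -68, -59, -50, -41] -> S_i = -77 + 9*i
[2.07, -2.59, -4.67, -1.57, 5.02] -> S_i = Random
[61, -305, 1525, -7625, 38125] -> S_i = 61*-5^i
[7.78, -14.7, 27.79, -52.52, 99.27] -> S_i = 7.78*(-1.89)^i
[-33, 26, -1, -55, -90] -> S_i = Random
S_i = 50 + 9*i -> [50, 59, 68, 77, 86]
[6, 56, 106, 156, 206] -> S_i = 6 + 50*i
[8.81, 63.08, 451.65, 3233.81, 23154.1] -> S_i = 8.81*7.16^i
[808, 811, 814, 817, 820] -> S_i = 808 + 3*i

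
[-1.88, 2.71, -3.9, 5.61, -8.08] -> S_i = -1.88*(-1.44)^i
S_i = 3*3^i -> [3, 9, 27, 81, 243]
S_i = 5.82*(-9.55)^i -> [5.82, -55.58, 530.8, -5069.13, 48410.15]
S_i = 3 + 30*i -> [3, 33, 63, 93, 123]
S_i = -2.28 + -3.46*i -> [-2.28, -5.74, -9.2, -12.66, -16.12]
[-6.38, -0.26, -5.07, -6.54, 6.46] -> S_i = Random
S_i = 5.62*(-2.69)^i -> [5.62, -15.12, 40.67, -109.39, 294.27]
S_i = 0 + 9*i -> [0, 9, 18, 27, 36]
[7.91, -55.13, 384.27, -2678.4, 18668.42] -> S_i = 7.91*(-6.97)^i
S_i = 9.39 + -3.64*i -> [9.39, 5.75, 2.11, -1.53, -5.17]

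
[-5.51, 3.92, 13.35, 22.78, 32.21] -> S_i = -5.51 + 9.43*i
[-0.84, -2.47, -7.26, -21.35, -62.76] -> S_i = -0.84*2.94^i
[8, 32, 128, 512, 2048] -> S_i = 8*4^i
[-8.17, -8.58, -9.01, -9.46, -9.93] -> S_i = -8.17*1.05^i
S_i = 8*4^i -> [8, 32, 128, 512, 2048]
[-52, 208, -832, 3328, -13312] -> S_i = -52*-4^i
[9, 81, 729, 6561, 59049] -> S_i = 9*9^i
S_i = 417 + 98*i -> [417, 515, 613, 711, 809]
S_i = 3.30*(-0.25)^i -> [3.3, -0.82, 0.21, -0.05, 0.01]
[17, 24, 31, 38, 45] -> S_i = 17 + 7*i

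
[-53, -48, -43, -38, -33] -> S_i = -53 + 5*i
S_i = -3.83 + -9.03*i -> [-3.83, -12.86, -21.89, -30.92, -39.95]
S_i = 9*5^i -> [9, 45, 225, 1125, 5625]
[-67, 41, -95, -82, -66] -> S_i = Random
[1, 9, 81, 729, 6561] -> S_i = 1*9^i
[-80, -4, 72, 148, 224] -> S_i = -80 + 76*i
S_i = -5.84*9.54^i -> [-5.84, -55.71, -531.51, -5070.58, -48373.37]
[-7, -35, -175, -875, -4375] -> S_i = -7*5^i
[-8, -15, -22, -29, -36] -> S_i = -8 + -7*i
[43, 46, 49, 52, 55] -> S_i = 43 + 3*i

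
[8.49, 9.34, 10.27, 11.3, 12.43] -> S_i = 8.49*1.10^i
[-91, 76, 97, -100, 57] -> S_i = Random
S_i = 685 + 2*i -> [685, 687, 689, 691, 693]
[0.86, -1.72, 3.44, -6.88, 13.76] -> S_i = 0.86*(-2.00)^i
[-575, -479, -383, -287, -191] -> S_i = -575 + 96*i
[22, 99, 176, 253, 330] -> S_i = 22 + 77*i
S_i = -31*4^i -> [-31, -124, -496, -1984, -7936]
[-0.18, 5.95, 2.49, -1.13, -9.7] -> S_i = Random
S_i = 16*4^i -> [16, 64, 256, 1024, 4096]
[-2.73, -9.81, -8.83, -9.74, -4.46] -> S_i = Random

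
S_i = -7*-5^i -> [-7, 35, -175, 875, -4375]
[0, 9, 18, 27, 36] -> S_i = 0 + 9*i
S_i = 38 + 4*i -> [38, 42, 46, 50, 54]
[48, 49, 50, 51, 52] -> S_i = 48 + 1*i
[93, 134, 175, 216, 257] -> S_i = 93 + 41*i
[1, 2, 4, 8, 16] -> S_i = 1*2^i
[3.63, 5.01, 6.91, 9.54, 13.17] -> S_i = 3.63*1.38^i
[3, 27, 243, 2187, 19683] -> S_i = 3*9^i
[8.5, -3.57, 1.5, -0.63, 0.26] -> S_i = 8.50*(-0.42)^i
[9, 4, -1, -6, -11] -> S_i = 9 + -5*i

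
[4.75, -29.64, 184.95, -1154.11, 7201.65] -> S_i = 4.75*(-6.24)^i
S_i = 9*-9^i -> [9, -81, 729, -6561, 59049]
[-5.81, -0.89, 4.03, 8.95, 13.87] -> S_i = -5.81 + 4.92*i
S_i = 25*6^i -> [25, 150, 900, 5400, 32400]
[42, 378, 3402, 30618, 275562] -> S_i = 42*9^i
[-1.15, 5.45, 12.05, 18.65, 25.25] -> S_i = -1.15 + 6.60*i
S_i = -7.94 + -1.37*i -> [-7.94, -9.31, -10.68, -12.05, -13.42]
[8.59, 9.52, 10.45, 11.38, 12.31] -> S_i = 8.59 + 0.93*i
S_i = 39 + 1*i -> [39, 40, 41, 42, 43]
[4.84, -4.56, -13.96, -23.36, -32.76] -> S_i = 4.84 + -9.40*i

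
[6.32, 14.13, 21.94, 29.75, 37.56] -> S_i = 6.32 + 7.81*i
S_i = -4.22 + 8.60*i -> [-4.22, 4.38, 12.98, 21.58, 30.18]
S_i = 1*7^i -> [1, 7, 49, 343, 2401]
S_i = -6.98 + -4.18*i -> [-6.98, -11.16, -15.34, -19.52, -23.7]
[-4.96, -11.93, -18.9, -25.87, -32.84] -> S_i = -4.96 + -6.97*i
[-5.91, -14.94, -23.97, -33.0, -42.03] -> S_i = -5.91 + -9.03*i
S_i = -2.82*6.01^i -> [-2.82, -16.95, -101.86, -612.17, -3679.15]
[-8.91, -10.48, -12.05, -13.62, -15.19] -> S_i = -8.91 + -1.57*i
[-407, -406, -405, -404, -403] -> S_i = -407 + 1*i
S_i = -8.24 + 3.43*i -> [-8.24, -4.81, -1.38, 2.05, 5.48]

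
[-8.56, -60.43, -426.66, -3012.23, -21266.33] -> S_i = -8.56*7.06^i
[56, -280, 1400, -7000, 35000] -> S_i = 56*-5^i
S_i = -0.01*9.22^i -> [-0.01, -0.09, -0.85, -7.84, -72.26]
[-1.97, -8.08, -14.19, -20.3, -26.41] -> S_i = -1.97 + -6.11*i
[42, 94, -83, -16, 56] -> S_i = Random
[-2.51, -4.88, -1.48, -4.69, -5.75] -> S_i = Random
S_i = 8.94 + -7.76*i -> [8.94, 1.18, -6.58, -14.34, -22.1]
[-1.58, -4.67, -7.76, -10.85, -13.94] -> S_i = -1.58 + -3.09*i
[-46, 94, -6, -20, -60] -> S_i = Random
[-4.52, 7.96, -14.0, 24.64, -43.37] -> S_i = -4.52*(-1.76)^i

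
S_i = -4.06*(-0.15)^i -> [-4.06, 0.61, -0.09, 0.01, -0.0]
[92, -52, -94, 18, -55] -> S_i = Random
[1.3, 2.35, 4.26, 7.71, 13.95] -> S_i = 1.30*1.81^i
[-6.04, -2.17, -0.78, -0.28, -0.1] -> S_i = -6.04*0.36^i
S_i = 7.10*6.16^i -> [7.1, 43.74, 269.41, 1659.59, 10223.07]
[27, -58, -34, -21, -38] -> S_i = Random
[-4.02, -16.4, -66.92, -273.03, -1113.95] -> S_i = -4.02*4.08^i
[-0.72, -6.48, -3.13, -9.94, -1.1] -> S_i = Random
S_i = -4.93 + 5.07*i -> [-4.93, 0.14, 5.21, 10.28, 15.35]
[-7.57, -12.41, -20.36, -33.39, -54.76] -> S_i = -7.57*1.64^i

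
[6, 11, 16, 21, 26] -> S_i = 6 + 5*i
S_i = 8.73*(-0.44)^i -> [8.73, -3.84, 1.69, -0.74, 0.33]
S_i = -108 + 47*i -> [-108, -61, -14, 33, 80]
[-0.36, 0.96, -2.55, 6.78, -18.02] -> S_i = -0.36*(-2.66)^i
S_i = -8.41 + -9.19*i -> [-8.41, -17.6, -26.79, -35.98, -45.17]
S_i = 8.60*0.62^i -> [8.6, 5.33, 3.31, 2.05, 1.27]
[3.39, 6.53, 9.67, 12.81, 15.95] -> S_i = 3.39 + 3.14*i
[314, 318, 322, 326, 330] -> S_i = 314 + 4*i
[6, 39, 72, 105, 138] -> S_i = 6 + 33*i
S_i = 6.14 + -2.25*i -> [6.14, 3.89, 1.64, -0.61, -2.86]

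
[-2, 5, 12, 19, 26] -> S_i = -2 + 7*i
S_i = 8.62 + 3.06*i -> [8.62, 11.68, 14.74, 17.8, 20.86]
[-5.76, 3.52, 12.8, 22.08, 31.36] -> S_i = -5.76 + 9.28*i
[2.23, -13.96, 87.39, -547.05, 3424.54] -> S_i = 2.23*(-6.26)^i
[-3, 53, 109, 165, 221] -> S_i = -3 + 56*i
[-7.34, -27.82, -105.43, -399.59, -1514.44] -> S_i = -7.34*3.79^i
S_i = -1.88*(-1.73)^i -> [-1.88, 3.25, -5.63, 9.73, -16.84]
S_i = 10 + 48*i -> [10, 58, 106, 154, 202]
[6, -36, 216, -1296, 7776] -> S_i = 6*-6^i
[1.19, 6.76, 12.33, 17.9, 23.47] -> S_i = 1.19 + 5.57*i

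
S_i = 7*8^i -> [7, 56, 448, 3584, 28672]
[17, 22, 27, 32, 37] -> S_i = 17 + 5*i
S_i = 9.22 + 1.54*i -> [9.22, 10.76, 12.3, 13.84, 15.38]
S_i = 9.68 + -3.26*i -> [9.68, 6.42, 3.16, -0.1, -3.36]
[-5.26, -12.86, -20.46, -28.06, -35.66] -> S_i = -5.26 + -7.60*i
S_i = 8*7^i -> [8, 56, 392, 2744, 19208]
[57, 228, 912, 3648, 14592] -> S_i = 57*4^i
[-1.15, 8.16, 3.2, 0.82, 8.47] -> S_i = Random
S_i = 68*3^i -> [68, 204, 612, 1836, 5508]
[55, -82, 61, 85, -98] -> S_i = Random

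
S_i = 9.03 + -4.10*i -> [9.03, 4.93, 0.83, -3.27, -7.37]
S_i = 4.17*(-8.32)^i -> [4.17, -34.69, 288.66, -2401.63, 19981.56]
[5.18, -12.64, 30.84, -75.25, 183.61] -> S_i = 5.18*(-2.44)^i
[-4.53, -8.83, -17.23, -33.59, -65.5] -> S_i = -4.53*1.95^i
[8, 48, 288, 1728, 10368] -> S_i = 8*6^i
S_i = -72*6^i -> [-72, -432, -2592, -15552, -93312]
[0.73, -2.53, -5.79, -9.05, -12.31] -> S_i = 0.73 + -3.26*i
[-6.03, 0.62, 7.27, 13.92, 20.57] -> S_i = -6.03 + 6.65*i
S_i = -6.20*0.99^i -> [-6.2, -6.14, -6.08, -6.02, -5.96]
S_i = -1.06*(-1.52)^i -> [-1.06, 1.61, -2.45, 3.72, -5.66]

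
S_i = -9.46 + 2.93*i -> [-9.46, -6.53, -3.6, -0.67, 2.26]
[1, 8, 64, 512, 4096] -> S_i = 1*8^i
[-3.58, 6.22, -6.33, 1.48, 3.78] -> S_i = Random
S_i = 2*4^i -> [2, 8, 32, 128, 512]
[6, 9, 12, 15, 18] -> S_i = 6 + 3*i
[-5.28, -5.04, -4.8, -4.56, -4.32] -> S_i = -5.28 + 0.24*i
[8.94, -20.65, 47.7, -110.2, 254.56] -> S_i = 8.94*(-2.31)^i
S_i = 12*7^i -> [12, 84, 588, 4116, 28812]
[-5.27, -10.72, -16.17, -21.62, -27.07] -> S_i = -5.27 + -5.45*i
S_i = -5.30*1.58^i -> [-5.3, -8.37, -13.23, -20.9, -33.03]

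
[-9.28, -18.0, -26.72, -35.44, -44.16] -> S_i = -9.28 + -8.72*i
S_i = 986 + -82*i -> [986, 904, 822, 740, 658]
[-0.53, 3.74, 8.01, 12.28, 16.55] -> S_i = -0.53 + 4.27*i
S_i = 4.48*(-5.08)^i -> [4.48, -22.76, 115.61, -587.31, 2983.55]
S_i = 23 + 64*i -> [23, 87, 151, 215, 279]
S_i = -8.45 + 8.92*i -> [-8.45, 0.47, 9.39, 18.31, 27.23]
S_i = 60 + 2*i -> [60, 62, 64, 66, 68]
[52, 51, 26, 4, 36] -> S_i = Random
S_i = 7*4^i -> [7, 28, 112, 448, 1792]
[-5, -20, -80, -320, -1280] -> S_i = -5*4^i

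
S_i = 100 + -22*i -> [100, 78, 56, 34, 12]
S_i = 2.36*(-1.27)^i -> [2.36, -3.0, 3.81, -4.83, 6.14]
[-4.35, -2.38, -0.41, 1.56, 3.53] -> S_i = -4.35 + 1.97*i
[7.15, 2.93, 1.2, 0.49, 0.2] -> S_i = 7.15*0.41^i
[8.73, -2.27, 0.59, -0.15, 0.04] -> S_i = 8.73*(-0.26)^i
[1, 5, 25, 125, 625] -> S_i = 1*5^i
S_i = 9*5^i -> [9, 45, 225, 1125, 5625]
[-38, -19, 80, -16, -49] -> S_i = Random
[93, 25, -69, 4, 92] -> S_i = Random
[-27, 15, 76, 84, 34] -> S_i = Random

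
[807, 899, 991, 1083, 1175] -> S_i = 807 + 92*i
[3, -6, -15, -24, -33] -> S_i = 3 + -9*i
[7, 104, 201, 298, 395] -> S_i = 7 + 97*i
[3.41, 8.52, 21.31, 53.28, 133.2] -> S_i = 3.41*2.50^i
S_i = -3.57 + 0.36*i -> [-3.57, -3.21, -2.85, -2.49, -2.13]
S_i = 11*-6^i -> [11, -66, 396, -2376, 14256]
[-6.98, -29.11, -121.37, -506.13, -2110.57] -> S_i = -6.98*4.17^i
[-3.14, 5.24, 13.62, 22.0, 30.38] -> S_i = -3.14 + 8.38*i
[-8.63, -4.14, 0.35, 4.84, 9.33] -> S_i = -8.63 + 4.49*i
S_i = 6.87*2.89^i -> [6.87, 19.85, 57.38, 165.83, 479.23]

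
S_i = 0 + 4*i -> [0, 4, 8, 12, 16]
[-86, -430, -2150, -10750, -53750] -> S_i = -86*5^i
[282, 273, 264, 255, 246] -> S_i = 282 + -9*i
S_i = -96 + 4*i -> [-96, -92, -88, -84, -80]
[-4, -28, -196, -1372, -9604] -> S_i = -4*7^i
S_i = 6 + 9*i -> [6, 15, 24, 33, 42]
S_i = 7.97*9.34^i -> [7.97, 74.44, 695.27, 6493.8, 60652.1]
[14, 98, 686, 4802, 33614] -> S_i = 14*7^i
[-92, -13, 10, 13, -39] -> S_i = Random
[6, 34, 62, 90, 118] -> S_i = 6 + 28*i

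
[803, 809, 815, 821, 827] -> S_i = 803 + 6*i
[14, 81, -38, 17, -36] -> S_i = Random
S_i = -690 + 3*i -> [-690, -687, -684, -681, -678]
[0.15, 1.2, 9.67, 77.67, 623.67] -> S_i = 0.15*8.03^i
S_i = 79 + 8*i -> [79, 87, 95, 103, 111]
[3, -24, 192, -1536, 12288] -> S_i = 3*-8^i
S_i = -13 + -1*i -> [-13, -14, -15, -16, -17]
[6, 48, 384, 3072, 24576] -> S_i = 6*8^i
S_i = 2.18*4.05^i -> [2.18, 8.83, 35.76, 144.82, 586.51]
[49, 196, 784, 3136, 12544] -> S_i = 49*4^i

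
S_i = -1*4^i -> [-1, -4, -16, -64, -256]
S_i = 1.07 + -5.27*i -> [1.07, -4.2, -9.47, -14.74, -20.01]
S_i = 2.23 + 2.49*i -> [2.23, 4.72, 7.21, 9.7, 12.19]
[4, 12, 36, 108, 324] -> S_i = 4*3^i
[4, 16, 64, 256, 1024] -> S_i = 4*4^i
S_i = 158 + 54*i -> [158, 212, 266, 320, 374]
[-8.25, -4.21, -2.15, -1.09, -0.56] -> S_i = -8.25*0.51^i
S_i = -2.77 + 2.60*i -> [-2.77, -0.17, 2.43, 5.03, 7.63]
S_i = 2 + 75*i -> [2, 77, 152, 227, 302]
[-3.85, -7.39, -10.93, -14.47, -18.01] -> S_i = -3.85 + -3.54*i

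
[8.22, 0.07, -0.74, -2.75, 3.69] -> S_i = Random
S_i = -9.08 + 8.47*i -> [-9.08, -0.61, 7.86, 16.33, 24.8]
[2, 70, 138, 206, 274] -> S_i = 2 + 68*i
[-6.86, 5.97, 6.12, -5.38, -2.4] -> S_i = Random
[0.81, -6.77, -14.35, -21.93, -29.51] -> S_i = 0.81 + -7.58*i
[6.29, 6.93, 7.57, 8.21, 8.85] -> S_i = 6.29 + 0.64*i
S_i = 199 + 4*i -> [199, 203, 207, 211, 215]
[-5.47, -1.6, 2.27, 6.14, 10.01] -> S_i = -5.47 + 3.87*i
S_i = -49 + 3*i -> [-49, -46, -43, -40, -37]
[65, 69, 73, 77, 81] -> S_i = 65 + 4*i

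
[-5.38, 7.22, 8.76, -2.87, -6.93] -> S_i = Random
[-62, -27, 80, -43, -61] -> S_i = Random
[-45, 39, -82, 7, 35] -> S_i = Random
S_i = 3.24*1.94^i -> [3.24, 6.29, 12.19, 23.66, 45.89]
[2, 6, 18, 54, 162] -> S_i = 2*3^i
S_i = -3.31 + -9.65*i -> [-3.31, -12.96, -22.61, -32.26, -41.91]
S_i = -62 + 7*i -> [-62, -55, -48, -41, -34]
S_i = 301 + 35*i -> [301, 336, 371, 406, 441]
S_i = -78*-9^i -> [-78, 702, -6318, 56862, -511758]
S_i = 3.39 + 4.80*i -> [3.39, 8.19, 12.99, 17.79, 22.59]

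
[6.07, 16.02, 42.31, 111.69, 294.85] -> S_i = 6.07*2.64^i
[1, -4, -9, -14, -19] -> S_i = 1 + -5*i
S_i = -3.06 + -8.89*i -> [-3.06, -11.95, -20.84, -29.73, -38.62]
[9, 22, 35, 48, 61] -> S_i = 9 + 13*i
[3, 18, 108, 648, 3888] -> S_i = 3*6^i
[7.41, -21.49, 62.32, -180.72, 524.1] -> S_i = 7.41*(-2.90)^i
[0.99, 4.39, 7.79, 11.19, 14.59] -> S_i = 0.99 + 3.40*i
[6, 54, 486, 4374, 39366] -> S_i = 6*9^i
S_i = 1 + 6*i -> [1, 7, 13, 19, 25]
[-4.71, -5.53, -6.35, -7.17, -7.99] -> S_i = -4.71 + -0.82*i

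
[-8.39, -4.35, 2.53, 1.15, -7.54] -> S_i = Random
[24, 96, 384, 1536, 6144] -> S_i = 24*4^i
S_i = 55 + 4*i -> [55, 59, 63, 67, 71]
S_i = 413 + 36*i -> [413, 449, 485, 521, 557]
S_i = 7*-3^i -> [7, -21, 63, -189, 567]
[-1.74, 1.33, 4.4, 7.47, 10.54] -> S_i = -1.74 + 3.07*i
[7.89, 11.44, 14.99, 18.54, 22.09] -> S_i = 7.89 + 3.55*i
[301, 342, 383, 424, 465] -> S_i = 301 + 41*i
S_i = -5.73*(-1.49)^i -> [-5.73, 8.54, -12.72, 18.95, -28.24]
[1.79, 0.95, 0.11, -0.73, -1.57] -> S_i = 1.79 + -0.84*i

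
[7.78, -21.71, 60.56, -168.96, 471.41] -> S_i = 7.78*(-2.79)^i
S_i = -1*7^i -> [-1, -7, -49, -343, -2401]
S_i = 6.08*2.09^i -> [6.08, 12.71, 26.56, 55.51, 116.01]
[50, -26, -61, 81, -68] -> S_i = Random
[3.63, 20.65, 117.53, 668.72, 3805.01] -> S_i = 3.63*5.69^i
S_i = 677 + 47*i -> [677, 724, 771, 818, 865]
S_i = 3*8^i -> [3, 24, 192, 1536, 12288]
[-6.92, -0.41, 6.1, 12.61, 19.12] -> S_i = -6.92 + 6.51*i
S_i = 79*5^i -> [79, 395, 1975, 9875, 49375]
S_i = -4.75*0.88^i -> [-4.75, -4.18, -3.68, -3.24, -2.85]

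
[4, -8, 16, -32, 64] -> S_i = 4*-2^i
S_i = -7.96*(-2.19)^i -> [-7.96, 17.43, -38.18, 83.61, -183.1]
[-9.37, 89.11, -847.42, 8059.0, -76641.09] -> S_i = -9.37*(-9.51)^i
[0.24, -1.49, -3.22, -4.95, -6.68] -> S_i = 0.24 + -1.73*i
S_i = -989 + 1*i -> [-989, -988, -987, -986, -985]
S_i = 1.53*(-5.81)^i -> [1.53, -8.89, 51.65, -300.07, 1743.4]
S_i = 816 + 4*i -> [816, 820, 824, 828, 832]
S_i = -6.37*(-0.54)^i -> [-6.37, 3.44, -1.86, 1.0, -0.54]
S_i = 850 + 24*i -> [850, 874, 898, 922, 946]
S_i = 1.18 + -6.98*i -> [1.18, -5.8, -12.78, -19.76, -26.74]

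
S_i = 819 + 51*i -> [819, 870, 921, 972, 1023]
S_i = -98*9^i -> [-98, -882, -7938, -71442, -642978]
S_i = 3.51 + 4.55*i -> [3.51, 8.06, 12.61, 17.16, 21.71]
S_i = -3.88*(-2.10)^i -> [-3.88, 8.15, -17.11, 35.93, -75.46]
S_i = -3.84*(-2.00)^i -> [-3.84, 7.68, -15.36, 30.72, -61.44]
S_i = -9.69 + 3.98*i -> [-9.69, -5.71, -1.73, 2.25, 6.23]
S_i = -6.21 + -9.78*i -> [-6.21, -15.99, -25.77, -35.55, -45.33]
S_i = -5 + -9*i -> [-5, -14, -23, -32, -41]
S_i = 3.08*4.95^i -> [3.08, 15.25, 75.47, 373.57, 1849.15]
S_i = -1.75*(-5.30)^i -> [-1.75, 9.28, -49.16, 260.53, -1380.83]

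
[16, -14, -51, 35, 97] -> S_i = Random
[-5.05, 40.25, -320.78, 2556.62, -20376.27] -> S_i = -5.05*(-7.97)^i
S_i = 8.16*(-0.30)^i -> [8.16, -2.45, 0.73, -0.22, 0.07]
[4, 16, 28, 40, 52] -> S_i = 4 + 12*i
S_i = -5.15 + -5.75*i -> [-5.15, -10.9, -16.65, -22.4, -28.15]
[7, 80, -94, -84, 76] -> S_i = Random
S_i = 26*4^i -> [26, 104, 416, 1664, 6656]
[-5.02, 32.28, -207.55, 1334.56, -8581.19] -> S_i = -5.02*(-6.43)^i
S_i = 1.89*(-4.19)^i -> [1.89, -7.92, 33.18, -139.03, 582.53]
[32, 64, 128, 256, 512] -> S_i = 32*2^i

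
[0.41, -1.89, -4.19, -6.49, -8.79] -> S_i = 0.41 + -2.30*i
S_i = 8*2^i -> [8, 16, 32, 64, 128]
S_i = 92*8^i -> [92, 736, 5888, 47104, 376832]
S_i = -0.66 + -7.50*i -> [-0.66, -8.16, -15.66, -23.16, -30.66]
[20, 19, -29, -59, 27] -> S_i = Random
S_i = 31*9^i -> [31, 279, 2511, 22599, 203391]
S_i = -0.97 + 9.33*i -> [-0.97, 8.36, 17.69, 27.02, 36.35]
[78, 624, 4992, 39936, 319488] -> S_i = 78*8^i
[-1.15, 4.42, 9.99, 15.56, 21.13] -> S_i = -1.15 + 5.57*i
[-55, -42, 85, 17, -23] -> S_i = Random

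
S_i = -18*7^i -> [-18, -126, -882, -6174, -43218]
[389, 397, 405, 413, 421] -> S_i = 389 + 8*i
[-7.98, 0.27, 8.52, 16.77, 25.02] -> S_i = -7.98 + 8.25*i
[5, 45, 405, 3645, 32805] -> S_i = 5*9^i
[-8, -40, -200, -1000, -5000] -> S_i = -8*5^i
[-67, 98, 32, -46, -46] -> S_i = Random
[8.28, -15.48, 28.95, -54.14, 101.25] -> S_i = 8.28*(-1.87)^i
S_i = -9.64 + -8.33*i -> [-9.64, -17.97, -26.3, -34.63, -42.96]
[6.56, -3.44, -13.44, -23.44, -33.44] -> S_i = 6.56 + -10.00*i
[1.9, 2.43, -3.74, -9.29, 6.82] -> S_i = Random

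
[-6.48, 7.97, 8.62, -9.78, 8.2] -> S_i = Random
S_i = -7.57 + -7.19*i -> [-7.57, -14.76, -21.95, -29.14, -36.33]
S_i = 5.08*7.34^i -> [5.08, 37.29, 273.69, 2008.87, 14745.11]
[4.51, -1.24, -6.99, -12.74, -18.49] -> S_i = 4.51 + -5.75*i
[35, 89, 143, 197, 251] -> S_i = 35 + 54*i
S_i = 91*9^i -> [91, 819, 7371, 66339, 597051]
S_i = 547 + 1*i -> [547, 548, 549, 550, 551]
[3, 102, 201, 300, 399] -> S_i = 3 + 99*i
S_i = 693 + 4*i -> [693, 697, 701, 705, 709]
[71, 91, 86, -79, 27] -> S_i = Random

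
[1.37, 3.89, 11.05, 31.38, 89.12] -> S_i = 1.37*2.84^i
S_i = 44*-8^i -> [44, -352, 2816, -22528, 180224]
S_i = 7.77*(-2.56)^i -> [7.77, -19.89, 50.92, -130.36, 333.72]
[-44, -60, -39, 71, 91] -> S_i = Random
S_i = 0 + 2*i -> [0, 2, 4, 6, 8]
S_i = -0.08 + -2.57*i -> [-0.08, -2.65, -5.22, -7.79, -10.36]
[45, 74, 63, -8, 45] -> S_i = Random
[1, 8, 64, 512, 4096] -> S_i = 1*8^i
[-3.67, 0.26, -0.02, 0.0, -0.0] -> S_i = -3.67*(-0.07)^i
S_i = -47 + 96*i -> [-47, 49, 145, 241, 337]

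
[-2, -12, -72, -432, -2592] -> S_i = -2*6^i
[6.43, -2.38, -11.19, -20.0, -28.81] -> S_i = 6.43 + -8.81*i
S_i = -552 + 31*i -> [-552, -521, -490, -459, -428]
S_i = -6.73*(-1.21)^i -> [-6.73, 8.14, -9.85, 11.92, -14.43]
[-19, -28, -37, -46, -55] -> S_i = -19 + -9*i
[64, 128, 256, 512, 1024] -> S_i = 64*2^i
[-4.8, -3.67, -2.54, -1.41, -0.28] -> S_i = -4.80 + 1.13*i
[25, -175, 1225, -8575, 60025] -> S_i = 25*-7^i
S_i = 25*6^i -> [25, 150, 900, 5400, 32400]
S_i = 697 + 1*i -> [697, 698, 699, 700, 701]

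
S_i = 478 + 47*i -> [478, 525, 572, 619, 666]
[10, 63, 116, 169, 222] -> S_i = 10 + 53*i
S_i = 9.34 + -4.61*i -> [9.34, 4.73, 0.12, -4.49, -9.1]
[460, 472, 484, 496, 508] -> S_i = 460 + 12*i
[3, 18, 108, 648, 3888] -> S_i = 3*6^i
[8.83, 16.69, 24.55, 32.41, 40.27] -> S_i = 8.83 + 7.86*i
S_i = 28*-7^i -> [28, -196, 1372, -9604, 67228]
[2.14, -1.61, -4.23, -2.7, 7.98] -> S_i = Random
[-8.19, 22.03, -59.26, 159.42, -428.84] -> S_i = -8.19*(-2.69)^i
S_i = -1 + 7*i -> [-1, 6, 13, 20, 27]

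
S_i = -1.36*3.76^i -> [-1.36, -5.11, -19.23, -72.29, -271.83]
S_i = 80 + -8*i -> [80, 72, 64, 56, 48]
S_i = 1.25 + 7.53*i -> [1.25, 8.78, 16.31, 23.84, 31.37]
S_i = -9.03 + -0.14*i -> [-9.03, -9.17, -9.31, -9.45, -9.59]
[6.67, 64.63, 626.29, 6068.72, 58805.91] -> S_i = 6.67*9.69^i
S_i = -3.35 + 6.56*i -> [-3.35, 3.21, 9.77, 16.33, 22.89]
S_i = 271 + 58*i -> [271, 329, 387, 445, 503]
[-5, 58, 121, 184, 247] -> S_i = -5 + 63*i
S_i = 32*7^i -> [32, 224, 1568, 10976, 76832]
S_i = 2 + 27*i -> [2, 29, 56, 83, 110]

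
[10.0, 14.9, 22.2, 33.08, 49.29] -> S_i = 10.00*1.49^i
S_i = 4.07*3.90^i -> [4.07, 15.87, 61.9, 241.43, 941.57]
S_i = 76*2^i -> [76, 152, 304, 608, 1216]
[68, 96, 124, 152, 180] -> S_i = 68 + 28*i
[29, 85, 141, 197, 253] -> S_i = 29 + 56*i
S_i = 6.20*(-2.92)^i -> [6.2, -18.1, 52.86, -154.36, 450.74]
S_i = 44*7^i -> [44, 308, 2156, 15092, 105644]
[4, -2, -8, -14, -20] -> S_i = 4 + -6*i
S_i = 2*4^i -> [2, 8, 32, 128, 512]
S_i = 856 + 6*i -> [856, 862, 868, 874, 880]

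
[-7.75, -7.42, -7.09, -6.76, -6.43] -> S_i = -7.75 + 0.33*i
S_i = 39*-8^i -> [39, -312, 2496, -19968, 159744]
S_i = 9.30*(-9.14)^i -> [9.3, -85.0, 776.92, -7101.03, 64903.44]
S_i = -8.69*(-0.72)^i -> [-8.69, 6.26, -4.5, 3.24, -2.34]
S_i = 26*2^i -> [26, 52, 104, 208, 416]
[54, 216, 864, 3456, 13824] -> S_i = 54*4^i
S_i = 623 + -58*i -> [623, 565, 507, 449, 391]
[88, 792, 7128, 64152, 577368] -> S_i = 88*9^i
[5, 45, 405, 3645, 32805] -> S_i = 5*9^i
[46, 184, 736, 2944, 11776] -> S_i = 46*4^i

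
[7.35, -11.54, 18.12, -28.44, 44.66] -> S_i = 7.35*(-1.57)^i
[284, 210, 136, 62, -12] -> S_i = 284 + -74*i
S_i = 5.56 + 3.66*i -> [5.56, 9.22, 12.88, 16.54, 20.2]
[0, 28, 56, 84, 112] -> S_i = 0 + 28*i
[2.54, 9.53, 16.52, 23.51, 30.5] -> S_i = 2.54 + 6.99*i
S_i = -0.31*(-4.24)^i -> [-0.31, 1.31, -5.57, 23.63, -100.19]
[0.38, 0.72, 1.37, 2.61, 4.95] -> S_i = 0.38*1.90^i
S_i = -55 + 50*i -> [-55, -5, 45, 95, 145]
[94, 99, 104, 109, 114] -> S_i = 94 + 5*i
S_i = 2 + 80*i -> [2, 82, 162, 242, 322]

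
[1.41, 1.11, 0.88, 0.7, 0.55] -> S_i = 1.41*0.79^i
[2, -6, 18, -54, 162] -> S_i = 2*-3^i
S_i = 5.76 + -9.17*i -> [5.76, -3.41, -12.58, -21.75, -30.92]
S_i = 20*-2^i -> [20, -40, 80, -160, 320]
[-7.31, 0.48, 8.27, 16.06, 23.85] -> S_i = -7.31 + 7.79*i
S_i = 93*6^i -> [93, 558, 3348, 20088, 120528]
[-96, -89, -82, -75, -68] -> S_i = -96 + 7*i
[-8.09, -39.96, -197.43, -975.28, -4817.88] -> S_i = -8.09*4.94^i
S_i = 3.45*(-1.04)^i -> [3.45, -3.59, 3.73, -3.88, 4.04]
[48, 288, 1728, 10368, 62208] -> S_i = 48*6^i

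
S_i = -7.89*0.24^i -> [-7.89, -1.89, -0.45, -0.11, -0.03]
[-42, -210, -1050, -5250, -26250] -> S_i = -42*5^i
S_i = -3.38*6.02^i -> [-3.38, -20.35, -122.49, -737.41, -4439.18]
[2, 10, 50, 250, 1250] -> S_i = 2*5^i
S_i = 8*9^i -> [8, 72, 648, 5832, 52488]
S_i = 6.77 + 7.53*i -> [6.77, 14.3, 21.83, 29.36, 36.89]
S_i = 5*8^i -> [5, 40, 320, 2560, 20480]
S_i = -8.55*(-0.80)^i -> [-8.55, 6.84, -5.47, 4.38, -3.5]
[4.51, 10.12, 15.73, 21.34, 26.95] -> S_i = 4.51 + 5.61*i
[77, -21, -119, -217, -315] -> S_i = 77 + -98*i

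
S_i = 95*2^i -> [95, 190, 380, 760, 1520]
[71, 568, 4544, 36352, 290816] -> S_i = 71*8^i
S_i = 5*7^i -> [5, 35, 245, 1715, 12005]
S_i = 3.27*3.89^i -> [3.27, 12.72, 49.48, 192.48, 748.77]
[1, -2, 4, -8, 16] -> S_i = 1*-2^i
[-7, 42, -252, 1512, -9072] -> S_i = -7*-6^i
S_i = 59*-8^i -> [59, -472, 3776, -30208, 241664]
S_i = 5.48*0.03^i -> [5.48, 0.16, 0.0, 0.0, 0.0]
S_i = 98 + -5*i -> [98, 93, 88, 83, 78]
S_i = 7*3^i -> [7, 21, 63, 189, 567]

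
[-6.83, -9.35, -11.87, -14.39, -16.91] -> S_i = -6.83 + -2.52*i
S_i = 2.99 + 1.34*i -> [2.99, 4.33, 5.67, 7.01, 8.35]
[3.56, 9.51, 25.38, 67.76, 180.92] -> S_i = 3.56*2.67^i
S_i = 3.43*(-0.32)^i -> [3.43, -1.1, 0.35, -0.11, 0.04]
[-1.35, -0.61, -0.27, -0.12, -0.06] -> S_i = -1.35*0.45^i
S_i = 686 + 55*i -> [686, 741, 796, 851, 906]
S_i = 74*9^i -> [74, 666, 5994, 53946, 485514]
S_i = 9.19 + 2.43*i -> [9.19, 11.62, 14.05, 16.48, 18.91]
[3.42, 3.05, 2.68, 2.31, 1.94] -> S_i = 3.42 + -0.37*i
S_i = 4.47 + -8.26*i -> [4.47, -3.79, -12.05, -20.31, -28.57]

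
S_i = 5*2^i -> [5, 10, 20, 40, 80]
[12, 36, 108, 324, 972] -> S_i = 12*3^i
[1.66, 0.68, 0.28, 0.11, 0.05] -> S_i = 1.66*0.41^i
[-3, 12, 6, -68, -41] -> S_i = Random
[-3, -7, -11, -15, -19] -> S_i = -3 + -4*i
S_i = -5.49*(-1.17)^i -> [-5.49, 6.42, -7.52, 8.79, -10.29]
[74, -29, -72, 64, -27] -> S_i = Random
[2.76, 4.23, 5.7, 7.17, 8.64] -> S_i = 2.76 + 1.47*i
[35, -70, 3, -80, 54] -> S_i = Random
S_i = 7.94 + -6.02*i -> [7.94, 1.92, -4.1, -10.12, -16.14]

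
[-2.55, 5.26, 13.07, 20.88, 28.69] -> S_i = -2.55 + 7.81*i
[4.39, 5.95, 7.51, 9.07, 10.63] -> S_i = 4.39 + 1.56*i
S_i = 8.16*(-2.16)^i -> [8.16, -17.63, 38.07, -82.23, 177.63]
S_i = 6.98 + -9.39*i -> [6.98, -2.41, -11.8, -21.19, -30.58]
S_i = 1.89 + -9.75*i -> [1.89, -7.86, -17.61, -27.36, -37.11]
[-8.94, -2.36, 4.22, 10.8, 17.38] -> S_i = -8.94 + 6.58*i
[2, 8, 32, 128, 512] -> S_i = 2*4^i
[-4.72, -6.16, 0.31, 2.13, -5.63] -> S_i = Random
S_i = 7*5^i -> [7, 35, 175, 875, 4375]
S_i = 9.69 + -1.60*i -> [9.69, 8.09, 6.49, 4.89, 3.29]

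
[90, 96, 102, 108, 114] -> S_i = 90 + 6*i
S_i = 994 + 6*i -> [994, 1000, 1006, 1012, 1018]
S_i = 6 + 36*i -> [6, 42, 78, 114, 150]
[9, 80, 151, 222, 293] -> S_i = 9 + 71*i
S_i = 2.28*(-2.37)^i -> [2.28, -5.4, 12.81, -30.35, 71.93]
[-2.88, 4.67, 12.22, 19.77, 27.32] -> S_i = -2.88 + 7.55*i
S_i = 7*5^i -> [7, 35, 175, 875, 4375]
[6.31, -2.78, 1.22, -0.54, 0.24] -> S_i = 6.31*(-0.44)^i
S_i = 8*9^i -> [8, 72, 648, 5832, 52488]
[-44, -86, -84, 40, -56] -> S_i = Random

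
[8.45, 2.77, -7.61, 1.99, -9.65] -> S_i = Random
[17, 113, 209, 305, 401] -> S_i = 17 + 96*i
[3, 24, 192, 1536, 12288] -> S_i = 3*8^i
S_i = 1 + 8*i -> [1, 9, 17, 25, 33]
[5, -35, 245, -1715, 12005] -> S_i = 5*-7^i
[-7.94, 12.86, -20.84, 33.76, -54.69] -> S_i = -7.94*(-1.62)^i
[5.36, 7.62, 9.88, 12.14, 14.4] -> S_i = 5.36 + 2.26*i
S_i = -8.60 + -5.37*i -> [-8.6, -13.97, -19.34, -24.71, -30.08]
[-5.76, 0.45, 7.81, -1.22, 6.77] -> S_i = Random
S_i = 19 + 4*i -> [19, 23, 27, 31, 35]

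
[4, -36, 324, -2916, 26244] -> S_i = 4*-9^i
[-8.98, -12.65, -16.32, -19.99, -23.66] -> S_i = -8.98 + -3.67*i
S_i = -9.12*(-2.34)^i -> [-9.12, 21.34, -49.94, 116.85, -273.44]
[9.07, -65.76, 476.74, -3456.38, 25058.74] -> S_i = 9.07*(-7.25)^i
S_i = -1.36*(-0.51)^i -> [-1.36, 0.69, -0.35, 0.18, -0.09]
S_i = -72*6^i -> [-72, -432, -2592, -15552, -93312]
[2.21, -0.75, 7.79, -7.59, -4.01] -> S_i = Random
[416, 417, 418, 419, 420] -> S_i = 416 + 1*i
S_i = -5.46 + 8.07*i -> [-5.46, 2.61, 10.68, 18.75, 26.82]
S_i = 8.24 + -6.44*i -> [8.24, 1.8, -4.64, -11.08, -17.52]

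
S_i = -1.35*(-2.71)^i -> [-1.35, 3.66, -9.91, 26.87, -72.81]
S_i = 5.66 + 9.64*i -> [5.66, 15.3, 24.94, 34.58, 44.22]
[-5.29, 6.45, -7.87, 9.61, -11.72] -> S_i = -5.29*(-1.22)^i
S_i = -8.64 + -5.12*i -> [-8.64, -13.76, -18.88, -24.0, -29.12]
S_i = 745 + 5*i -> [745, 750, 755, 760, 765]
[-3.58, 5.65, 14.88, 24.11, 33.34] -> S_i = -3.58 + 9.23*i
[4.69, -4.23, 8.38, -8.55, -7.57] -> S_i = Random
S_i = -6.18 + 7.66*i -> [-6.18, 1.48, 9.14, 16.8, 24.46]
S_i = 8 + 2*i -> [8, 10, 12, 14, 16]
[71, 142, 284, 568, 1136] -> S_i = 71*2^i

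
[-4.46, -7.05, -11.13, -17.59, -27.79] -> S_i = -4.46*1.58^i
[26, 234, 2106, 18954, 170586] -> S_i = 26*9^i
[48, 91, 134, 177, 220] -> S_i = 48 + 43*i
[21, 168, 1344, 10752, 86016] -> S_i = 21*8^i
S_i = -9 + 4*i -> [-9, -5, -1, 3, 7]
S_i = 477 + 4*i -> [477, 481, 485, 489, 493]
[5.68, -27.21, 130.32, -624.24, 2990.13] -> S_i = 5.68*(-4.79)^i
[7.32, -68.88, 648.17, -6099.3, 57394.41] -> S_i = 7.32*(-9.41)^i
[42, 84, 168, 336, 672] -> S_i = 42*2^i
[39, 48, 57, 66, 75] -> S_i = 39 + 9*i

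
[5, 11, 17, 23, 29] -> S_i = 5 + 6*i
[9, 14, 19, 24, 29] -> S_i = 9 + 5*i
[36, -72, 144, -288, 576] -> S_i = 36*-2^i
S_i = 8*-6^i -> [8, -48, 288, -1728, 10368]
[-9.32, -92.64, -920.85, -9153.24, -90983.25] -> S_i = -9.32*9.94^i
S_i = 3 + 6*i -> [3, 9, 15, 21, 27]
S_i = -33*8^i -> [-33, -264, -2112, -16896, -135168]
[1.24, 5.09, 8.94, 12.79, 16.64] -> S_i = 1.24 + 3.85*i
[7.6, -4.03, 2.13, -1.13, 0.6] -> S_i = 7.60*(-0.53)^i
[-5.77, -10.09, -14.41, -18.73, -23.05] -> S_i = -5.77 + -4.32*i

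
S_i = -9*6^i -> [-9, -54, -324, -1944, -11664]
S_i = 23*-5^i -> [23, -115, 575, -2875, 14375]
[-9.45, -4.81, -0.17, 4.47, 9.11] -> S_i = -9.45 + 4.64*i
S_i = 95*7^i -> [95, 665, 4655, 32585, 228095]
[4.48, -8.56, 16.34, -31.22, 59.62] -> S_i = 4.48*(-1.91)^i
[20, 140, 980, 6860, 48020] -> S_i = 20*7^i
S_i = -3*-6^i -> [-3, 18, -108, 648, -3888]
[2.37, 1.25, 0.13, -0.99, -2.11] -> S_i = 2.37 + -1.12*i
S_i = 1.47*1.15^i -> [1.47, 1.69, 1.94, 2.24, 2.57]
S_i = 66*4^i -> [66, 264, 1056, 4224, 16896]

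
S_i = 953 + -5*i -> [953, 948, 943, 938, 933]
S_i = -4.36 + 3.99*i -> [-4.36, -0.37, 3.62, 7.61, 11.6]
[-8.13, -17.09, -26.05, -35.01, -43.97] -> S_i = -8.13 + -8.96*i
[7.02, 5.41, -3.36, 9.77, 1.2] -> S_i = Random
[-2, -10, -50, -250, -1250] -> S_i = -2*5^i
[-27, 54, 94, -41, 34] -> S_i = Random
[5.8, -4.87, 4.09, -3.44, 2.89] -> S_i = 5.80*(-0.84)^i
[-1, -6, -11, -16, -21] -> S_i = -1 + -5*i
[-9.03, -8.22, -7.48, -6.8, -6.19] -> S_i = -9.03*0.91^i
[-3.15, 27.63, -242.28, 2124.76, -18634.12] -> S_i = -3.15*(-8.77)^i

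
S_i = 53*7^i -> [53, 371, 2597, 18179, 127253]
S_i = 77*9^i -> [77, 693, 6237, 56133, 505197]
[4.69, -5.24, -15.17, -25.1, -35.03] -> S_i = 4.69 + -9.93*i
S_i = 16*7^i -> [16, 112, 784, 5488, 38416]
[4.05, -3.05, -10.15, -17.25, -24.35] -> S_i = 4.05 + -7.10*i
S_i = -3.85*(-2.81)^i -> [-3.85, 10.82, -30.4, 85.42, -240.04]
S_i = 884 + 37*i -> [884, 921, 958, 995, 1032]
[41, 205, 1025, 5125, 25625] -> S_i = 41*5^i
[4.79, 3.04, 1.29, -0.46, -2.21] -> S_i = 4.79 + -1.75*i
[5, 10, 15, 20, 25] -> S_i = 5 + 5*i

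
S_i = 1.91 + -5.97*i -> [1.91, -4.06, -10.03, -16.0, -21.97]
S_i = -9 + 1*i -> [-9, -8, -7, -6, -5]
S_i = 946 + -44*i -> [946, 902, 858, 814, 770]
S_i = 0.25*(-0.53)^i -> [0.25, -0.13, 0.07, -0.04, 0.02]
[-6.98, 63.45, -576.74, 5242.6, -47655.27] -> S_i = -6.98*(-9.09)^i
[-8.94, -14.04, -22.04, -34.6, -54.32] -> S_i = -8.94*1.57^i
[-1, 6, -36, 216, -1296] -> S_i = -1*-6^i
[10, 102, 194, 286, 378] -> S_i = 10 + 92*i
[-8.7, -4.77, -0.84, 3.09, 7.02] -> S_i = -8.70 + 3.93*i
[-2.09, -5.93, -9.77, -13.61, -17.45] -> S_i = -2.09 + -3.84*i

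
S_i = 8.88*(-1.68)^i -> [8.88, -14.92, 25.06, -42.11, 70.74]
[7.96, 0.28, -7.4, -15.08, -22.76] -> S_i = 7.96 + -7.68*i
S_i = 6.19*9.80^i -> [6.19, 60.66, 594.49, 5825.98, 57094.59]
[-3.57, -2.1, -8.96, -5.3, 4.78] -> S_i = Random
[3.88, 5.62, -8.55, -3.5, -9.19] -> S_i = Random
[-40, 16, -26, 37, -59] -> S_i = Random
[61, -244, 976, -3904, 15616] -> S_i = 61*-4^i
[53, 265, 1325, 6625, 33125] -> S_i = 53*5^i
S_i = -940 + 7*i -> [-940, -933, -926, -919, -912]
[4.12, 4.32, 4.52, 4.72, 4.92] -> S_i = 4.12 + 0.20*i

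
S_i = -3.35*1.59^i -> [-3.35, -5.33, -8.47, -13.47, -21.41]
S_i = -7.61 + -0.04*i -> [-7.61, -7.65, -7.69, -7.73, -7.77]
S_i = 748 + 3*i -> [748, 751, 754, 757, 760]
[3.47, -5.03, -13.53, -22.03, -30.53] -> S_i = 3.47 + -8.50*i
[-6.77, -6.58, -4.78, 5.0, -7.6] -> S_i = Random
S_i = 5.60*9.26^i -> [5.6, 51.86, 480.19, 4446.53, 41174.85]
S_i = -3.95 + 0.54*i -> [-3.95, -3.41, -2.87, -2.33, -1.79]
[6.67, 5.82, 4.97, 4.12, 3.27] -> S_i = 6.67 + -0.85*i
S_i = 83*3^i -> [83, 249, 747, 2241, 6723]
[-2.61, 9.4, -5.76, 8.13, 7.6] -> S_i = Random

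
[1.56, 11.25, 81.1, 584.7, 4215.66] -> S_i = 1.56*7.21^i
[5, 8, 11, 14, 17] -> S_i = 5 + 3*i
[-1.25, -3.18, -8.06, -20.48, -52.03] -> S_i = -1.25*2.54^i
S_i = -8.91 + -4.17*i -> [-8.91, -13.08, -17.25, -21.42, -25.59]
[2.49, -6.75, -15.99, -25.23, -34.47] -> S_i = 2.49 + -9.24*i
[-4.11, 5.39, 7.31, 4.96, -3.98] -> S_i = Random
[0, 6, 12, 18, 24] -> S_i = 0 + 6*i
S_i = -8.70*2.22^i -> [-8.7, -19.31, -42.88, -95.19, -211.32]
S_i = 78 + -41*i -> [78, 37, -4, -45, -86]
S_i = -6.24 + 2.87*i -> [-6.24, -3.37, -0.5, 2.37, 5.24]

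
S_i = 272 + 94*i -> [272, 366, 460, 554, 648]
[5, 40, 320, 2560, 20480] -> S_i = 5*8^i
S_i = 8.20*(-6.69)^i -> [8.2, -54.86, 367.0, -2455.23, 16425.49]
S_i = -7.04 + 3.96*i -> [-7.04, -3.08, 0.88, 4.84, 8.8]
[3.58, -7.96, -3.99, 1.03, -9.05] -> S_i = Random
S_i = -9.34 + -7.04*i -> [-9.34, -16.38, -23.42, -30.46, -37.5]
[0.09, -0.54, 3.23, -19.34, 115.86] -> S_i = 0.09*(-5.99)^i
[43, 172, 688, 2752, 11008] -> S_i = 43*4^i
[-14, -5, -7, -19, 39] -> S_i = Random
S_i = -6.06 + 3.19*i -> [-6.06, -2.87, 0.32, 3.51, 6.7]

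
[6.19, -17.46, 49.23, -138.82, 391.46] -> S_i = 6.19*(-2.82)^i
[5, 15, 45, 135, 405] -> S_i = 5*3^i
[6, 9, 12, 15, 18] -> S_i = 6 + 3*i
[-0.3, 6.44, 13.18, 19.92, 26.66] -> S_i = -0.30 + 6.74*i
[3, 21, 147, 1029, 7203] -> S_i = 3*7^i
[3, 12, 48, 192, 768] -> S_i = 3*4^i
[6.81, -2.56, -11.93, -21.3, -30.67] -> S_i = 6.81 + -9.37*i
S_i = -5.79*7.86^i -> [-5.79, -45.51, -357.7, -2811.55, -22098.8]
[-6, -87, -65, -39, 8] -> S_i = Random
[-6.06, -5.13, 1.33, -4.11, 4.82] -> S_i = Random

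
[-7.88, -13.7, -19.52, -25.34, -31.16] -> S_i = -7.88 + -5.82*i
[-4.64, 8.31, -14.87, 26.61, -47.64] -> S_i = -4.64*(-1.79)^i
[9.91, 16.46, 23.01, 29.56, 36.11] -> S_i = 9.91 + 6.55*i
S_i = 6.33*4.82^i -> [6.33, 30.51, 147.06, 708.83, 3416.58]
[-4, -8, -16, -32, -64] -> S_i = -4*2^i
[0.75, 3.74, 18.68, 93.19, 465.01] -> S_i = 0.75*4.99^i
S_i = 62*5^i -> [62, 310, 1550, 7750, 38750]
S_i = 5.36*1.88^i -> [5.36, 10.08, 18.94, 35.62, 66.96]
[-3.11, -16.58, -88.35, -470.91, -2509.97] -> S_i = -3.11*5.33^i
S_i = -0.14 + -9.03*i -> [-0.14, -9.17, -18.2, -27.23, -36.26]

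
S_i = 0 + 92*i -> [0, 92, 184, 276, 368]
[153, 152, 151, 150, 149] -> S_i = 153 + -1*i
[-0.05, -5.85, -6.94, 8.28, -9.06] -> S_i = Random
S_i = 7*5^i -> [7, 35, 175, 875, 4375]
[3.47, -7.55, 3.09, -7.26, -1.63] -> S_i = Random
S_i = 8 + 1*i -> [8, 9, 10, 11, 12]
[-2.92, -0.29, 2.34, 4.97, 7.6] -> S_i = -2.92 + 2.63*i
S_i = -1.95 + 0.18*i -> [-1.95, -1.77, -1.59, -1.41, -1.23]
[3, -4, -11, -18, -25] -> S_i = 3 + -7*i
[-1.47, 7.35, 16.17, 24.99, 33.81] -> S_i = -1.47 + 8.82*i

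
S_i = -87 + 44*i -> [-87, -43, 1, 45, 89]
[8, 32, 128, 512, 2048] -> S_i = 8*4^i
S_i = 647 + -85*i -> [647, 562, 477, 392, 307]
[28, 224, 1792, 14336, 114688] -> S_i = 28*8^i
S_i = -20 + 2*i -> [-20, -18, -16, -14, -12]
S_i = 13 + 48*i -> [13, 61, 109, 157, 205]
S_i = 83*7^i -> [83, 581, 4067, 28469, 199283]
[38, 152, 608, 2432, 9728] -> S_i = 38*4^i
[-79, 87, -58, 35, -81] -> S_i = Random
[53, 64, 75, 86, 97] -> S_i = 53 + 11*i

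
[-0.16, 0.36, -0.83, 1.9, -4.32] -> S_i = -0.16*(-2.28)^i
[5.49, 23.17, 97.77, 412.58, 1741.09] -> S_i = 5.49*4.22^i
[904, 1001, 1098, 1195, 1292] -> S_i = 904 + 97*i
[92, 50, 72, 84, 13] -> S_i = Random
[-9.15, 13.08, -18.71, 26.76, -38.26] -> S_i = -9.15*(-1.43)^i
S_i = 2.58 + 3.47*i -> [2.58, 6.05, 9.52, 12.99, 16.46]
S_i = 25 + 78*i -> [25, 103, 181, 259, 337]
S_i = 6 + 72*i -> [6, 78, 150, 222, 294]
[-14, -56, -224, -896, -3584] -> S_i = -14*4^i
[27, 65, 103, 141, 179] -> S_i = 27 + 38*i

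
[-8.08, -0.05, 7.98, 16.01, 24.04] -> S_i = -8.08 + 8.03*i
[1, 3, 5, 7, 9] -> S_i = 1 + 2*i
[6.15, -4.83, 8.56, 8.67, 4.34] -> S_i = Random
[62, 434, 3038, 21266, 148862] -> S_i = 62*7^i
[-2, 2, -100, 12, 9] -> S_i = Random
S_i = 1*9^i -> [1, 9, 81, 729, 6561]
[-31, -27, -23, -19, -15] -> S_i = -31 + 4*i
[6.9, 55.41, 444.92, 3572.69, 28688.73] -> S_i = 6.90*8.03^i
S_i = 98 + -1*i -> [98, 97, 96, 95, 94]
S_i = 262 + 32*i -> [262, 294, 326, 358, 390]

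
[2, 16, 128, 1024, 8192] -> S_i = 2*8^i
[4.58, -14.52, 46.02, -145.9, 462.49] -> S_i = 4.58*(-3.17)^i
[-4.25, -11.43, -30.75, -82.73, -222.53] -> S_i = -4.25*2.69^i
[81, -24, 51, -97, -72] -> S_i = Random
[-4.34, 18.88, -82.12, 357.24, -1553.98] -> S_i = -4.34*(-4.35)^i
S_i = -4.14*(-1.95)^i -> [-4.14, 8.07, -15.74, 30.7, -59.86]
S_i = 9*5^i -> [9, 45, 225, 1125, 5625]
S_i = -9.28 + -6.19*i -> [-9.28, -15.47, -21.66, -27.85, -34.04]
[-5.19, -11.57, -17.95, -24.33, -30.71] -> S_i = -5.19 + -6.38*i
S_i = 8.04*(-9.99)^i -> [8.04, -80.32, 802.39, -8015.9, 80078.88]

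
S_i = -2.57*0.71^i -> [-2.57, -1.82, -1.3, -0.92, -0.65]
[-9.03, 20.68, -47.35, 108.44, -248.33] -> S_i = -9.03*(-2.29)^i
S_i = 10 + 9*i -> [10, 19, 28, 37, 46]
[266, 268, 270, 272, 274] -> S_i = 266 + 2*i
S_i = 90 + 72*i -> [90, 162, 234, 306, 378]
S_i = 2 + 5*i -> [2, 7, 12, 17, 22]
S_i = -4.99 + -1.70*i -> [-4.99, -6.69, -8.39, -10.09, -11.79]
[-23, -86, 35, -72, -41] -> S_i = Random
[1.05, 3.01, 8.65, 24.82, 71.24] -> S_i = 1.05*2.87^i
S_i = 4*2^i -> [4, 8, 16, 32, 64]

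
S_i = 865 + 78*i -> [865, 943, 1021, 1099, 1177]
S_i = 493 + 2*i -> [493, 495, 497, 499, 501]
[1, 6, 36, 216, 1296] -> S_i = 1*6^i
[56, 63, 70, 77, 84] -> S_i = 56 + 7*i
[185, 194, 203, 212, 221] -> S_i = 185 + 9*i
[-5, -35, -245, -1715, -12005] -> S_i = -5*7^i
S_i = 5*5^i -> [5, 25, 125, 625, 3125]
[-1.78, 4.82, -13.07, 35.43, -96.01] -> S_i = -1.78*(-2.71)^i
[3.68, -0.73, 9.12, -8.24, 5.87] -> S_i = Random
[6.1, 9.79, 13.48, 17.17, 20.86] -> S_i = 6.10 + 3.69*i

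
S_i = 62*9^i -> [62, 558, 5022, 45198, 406782]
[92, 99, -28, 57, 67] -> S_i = Random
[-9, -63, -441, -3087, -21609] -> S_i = -9*7^i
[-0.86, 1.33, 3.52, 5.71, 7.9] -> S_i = -0.86 + 2.19*i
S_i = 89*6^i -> [89, 534, 3204, 19224, 115344]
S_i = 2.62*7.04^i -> [2.62, 18.44, 129.85, 914.15, 6435.64]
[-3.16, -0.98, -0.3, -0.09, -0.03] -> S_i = -3.16*0.31^i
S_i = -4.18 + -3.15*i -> [-4.18, -7.33, -10.48, -13.63, -16.78]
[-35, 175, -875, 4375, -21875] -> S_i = -35*-5^i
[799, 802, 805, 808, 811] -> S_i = 799 + 3*i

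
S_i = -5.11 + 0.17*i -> [-5.11, -4.94, -4.77, -4.6, -4.43]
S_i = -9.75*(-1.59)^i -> [-9.75, 15.5, -24.65, 39.19, -62.32]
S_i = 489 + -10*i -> [489, 479, 469, 459, 449]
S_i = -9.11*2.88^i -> [-9.11, -26.24, -75.56, -217.62, -626.74]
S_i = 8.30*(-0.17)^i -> [8.3, -1.41, 0.24, -0.04, 0.01]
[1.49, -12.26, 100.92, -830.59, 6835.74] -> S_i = 1.49*(-8.23)^i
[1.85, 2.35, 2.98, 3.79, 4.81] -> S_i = 1.85*1.27^i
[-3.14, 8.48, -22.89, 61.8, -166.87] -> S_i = -3.14*(-2.70)^i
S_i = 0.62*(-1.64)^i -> [0.62, -1.02, 1.67, -2.73, 4.49]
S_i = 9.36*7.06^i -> [9.36, 66.08, 466.54, 3293.74, 23253.84]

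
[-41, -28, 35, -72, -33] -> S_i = Random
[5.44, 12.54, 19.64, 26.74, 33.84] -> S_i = 5.44 + 7.10*i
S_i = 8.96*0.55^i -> [8.96, 4.93, 2.71, 1.49, 0.82]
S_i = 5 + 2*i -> [5, 7, 9, 11, 13]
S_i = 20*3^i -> [20, 60, 180, 540, 1620]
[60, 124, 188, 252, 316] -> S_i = 60 + 64*i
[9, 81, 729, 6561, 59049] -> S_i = 9*9^i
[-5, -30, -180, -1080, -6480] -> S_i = -5*6^i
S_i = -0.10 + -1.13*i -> [-0.1, -1.23, -2.36, -3.49, -4.62]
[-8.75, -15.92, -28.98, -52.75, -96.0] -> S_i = -8.75*1.82^i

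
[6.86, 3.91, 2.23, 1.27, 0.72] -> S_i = 6.86*0.57^i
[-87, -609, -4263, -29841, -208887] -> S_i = -87*7^i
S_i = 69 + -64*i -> [69, 5, -59, -123, -187]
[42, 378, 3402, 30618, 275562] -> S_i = 42*9^i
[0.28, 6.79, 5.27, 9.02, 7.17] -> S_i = Random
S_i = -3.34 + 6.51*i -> [-3.34, 3.17, 9.68, 16.19, 22.7]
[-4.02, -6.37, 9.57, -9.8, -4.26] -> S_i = Random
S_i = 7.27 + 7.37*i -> [7.27, 14.64, 22.01, 29.38, 36.75]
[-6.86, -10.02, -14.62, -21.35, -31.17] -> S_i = -6.86*1.46^i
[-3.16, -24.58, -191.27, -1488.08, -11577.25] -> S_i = -3.16*7.78^i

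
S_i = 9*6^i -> [9, 54, 324, 1944, 11664]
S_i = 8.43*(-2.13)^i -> [8.43, -17.96, 38.25, -81.46, 173.52]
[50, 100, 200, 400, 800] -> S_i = 50*2^i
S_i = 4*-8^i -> [4, -32, 256, -2048, 16384]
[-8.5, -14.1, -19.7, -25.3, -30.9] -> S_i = -8.50 + -5.60*i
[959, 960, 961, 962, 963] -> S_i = 959 + 1*i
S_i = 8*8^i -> [8, 64, 512, 4096, 32768]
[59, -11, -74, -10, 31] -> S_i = Random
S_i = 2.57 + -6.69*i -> [2.57, -4.12, -10.81, -17.5, -24.19]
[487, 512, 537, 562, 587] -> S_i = 487 + 25*i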